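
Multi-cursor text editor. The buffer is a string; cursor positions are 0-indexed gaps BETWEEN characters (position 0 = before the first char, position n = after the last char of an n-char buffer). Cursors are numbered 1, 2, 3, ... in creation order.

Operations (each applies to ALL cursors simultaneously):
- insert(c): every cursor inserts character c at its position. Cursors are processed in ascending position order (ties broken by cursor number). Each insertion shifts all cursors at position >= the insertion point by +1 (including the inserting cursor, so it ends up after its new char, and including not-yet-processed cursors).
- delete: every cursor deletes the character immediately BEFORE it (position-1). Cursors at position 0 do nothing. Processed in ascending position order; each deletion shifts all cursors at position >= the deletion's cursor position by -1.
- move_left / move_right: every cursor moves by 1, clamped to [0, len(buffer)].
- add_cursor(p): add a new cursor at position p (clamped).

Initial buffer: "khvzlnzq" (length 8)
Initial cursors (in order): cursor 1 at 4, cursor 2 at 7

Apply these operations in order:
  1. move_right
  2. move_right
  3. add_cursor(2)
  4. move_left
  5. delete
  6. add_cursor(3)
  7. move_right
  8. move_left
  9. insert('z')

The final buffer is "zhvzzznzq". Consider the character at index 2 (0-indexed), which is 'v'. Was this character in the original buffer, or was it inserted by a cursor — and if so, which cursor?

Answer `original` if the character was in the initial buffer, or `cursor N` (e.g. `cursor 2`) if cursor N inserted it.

After op 1 (move_right): buffer="khvzlnzq" (len 8), cursors c1@5 c2@8, authorship ........
After op 2 (move_right): buffer="khvzlnzq" (len 8), cursors c1@6 c2@8, authorship ........
After op 3 (add_cursor(2)): buffer="khvzlnzq" (len 8), cursors c3@2 c1@6 c2@8, authorship ........
After op 4 (move_left): buffer="khvzlnzq" (len 8), cursors c3@1 c1@5 c2@7, authorship ........
After op 5 (delete): buffer="hvznq" (len 5), cursors c3@0 c1@3 c2@4, authorship .....
After op 6 (add_cursor(3)): buffer="hvznq" (len 5), cursors c3@0 c1@3 c4@3 c2@4, authorship .....
After op 7 (move_right): buffer="hvznq" (len 5), cursors c3@1 c1@4 c4@4 c2@5, authorship .....
After op 8 (move_left): buffer="hvznq" (len 5), cursors c3@0 c1@3 c4@3 c2@4, authorship .....
After op 9 (insert('z')): buffer="zhvzzznzq" (len 9), cursors c3@1 c1@6 c4@6 c2@8, authorship 3...14.2.
Authorship (.=original, N=cursor N): 3 . . . 1 4 . 2 .
Index 2: author = original

Answer: original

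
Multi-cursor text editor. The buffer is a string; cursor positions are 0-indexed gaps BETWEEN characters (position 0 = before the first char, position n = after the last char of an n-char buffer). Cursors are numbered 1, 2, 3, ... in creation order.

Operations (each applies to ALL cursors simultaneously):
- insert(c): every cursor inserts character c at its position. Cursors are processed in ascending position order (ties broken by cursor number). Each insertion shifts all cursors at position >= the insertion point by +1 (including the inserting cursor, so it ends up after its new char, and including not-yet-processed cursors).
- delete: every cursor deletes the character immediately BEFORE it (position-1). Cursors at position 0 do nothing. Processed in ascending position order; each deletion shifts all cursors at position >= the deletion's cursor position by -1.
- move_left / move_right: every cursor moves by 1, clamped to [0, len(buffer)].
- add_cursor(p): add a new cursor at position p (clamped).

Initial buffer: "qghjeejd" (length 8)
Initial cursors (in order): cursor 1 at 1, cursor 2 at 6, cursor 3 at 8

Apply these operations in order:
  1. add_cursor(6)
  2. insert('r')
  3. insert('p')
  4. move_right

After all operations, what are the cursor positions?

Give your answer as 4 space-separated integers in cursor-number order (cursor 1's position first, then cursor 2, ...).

Answer: 4 13 16 13

Derivation:
After op 1 (add_cursor(6)): buffer="qghjeejd" (len 8), cursors c1@1 c2@6 c4@6 c3@8, authorship ........
After op 2 (insert('r')): buffer="qrghjeerrjdr" (len 12), cursors c1@2 c2@9 c4@9 c3@12, authorship .1.....24..3
After op 3 (insert('p')): buffer="qrpghjeerrppjdrp" (len 16), cursors c1@3 c2@12 c4@12 c3@16, authorship .11.....2424..33
After op 4 (move_right): buffer="qrpghjeerrppjdrp" (len 16), cursors c1@4 c2@13 c4@13 c3@16, authorship .11.....2424..33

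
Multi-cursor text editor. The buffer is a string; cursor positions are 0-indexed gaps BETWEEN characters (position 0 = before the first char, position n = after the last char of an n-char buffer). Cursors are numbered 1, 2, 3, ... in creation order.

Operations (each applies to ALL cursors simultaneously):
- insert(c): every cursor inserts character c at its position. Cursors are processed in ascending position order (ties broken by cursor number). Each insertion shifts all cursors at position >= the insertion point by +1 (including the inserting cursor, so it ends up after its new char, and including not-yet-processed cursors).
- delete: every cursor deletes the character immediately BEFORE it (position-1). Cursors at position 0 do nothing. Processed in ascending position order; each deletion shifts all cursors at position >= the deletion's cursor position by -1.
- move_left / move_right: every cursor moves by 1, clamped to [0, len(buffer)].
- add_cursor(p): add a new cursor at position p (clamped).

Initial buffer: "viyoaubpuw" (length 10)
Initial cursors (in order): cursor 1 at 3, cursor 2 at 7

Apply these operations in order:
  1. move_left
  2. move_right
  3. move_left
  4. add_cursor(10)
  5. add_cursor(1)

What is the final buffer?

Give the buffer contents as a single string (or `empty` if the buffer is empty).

Answer: viyoaubpuw

Derivation:
After op 1 (move_left): buffer="viyoaubpuw" (len 10), cursors c1@2 c2@6, authorship ..........
After op 2 (move_right): buffer="viyoaubpuw" (len 10), cursors c1@3 c2@7, authorship ..........
After op 3 (move_left): buffer="viyoaubpuw" (len 10), cursors c1@2 c2@6, authorship ..........
After op 4 (add_cursor(10)): buffer="viyoaubpuw" (len 10), cursors c1@2 c2@6 c3@10, authorship ..........
After op 5 (add_cursor(1)): buffer="viyoaubpuw" (len 10), cursors c4@1 c1@2 c2@6 c3@10, authorship ..........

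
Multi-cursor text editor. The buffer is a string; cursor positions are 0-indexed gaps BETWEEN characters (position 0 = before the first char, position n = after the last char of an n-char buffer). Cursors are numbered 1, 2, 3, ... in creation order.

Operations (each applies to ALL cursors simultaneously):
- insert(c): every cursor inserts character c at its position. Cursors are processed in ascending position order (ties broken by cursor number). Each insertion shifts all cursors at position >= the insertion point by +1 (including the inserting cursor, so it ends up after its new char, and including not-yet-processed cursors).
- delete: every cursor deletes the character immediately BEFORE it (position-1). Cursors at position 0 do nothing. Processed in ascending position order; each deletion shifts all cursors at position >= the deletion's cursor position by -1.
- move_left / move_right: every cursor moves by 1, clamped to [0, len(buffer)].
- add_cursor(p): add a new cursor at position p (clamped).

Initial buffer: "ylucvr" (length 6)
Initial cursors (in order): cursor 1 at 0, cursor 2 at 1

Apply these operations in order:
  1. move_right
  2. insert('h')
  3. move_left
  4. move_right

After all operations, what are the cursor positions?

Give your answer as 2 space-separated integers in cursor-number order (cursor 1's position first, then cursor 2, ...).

After op 1 (move_right): buffer="ylucvr" (len 6), cursors c1@1 c2@2, authorship ......
After op 2 (insert('h')): buffer="yhlhucvr" (len 8), cursors c1@2 c2@4, authorship .1.2....
After op 3 (move_left): buffer="yhlhucvr" (len 8), cursors c1@1 c2@3, authorship .1.2....
After op 4 (move_right): buffer="yhlhucvr" (len 8), cursors c1@2 c2@4, authorship .1.2....

Answer: 2 4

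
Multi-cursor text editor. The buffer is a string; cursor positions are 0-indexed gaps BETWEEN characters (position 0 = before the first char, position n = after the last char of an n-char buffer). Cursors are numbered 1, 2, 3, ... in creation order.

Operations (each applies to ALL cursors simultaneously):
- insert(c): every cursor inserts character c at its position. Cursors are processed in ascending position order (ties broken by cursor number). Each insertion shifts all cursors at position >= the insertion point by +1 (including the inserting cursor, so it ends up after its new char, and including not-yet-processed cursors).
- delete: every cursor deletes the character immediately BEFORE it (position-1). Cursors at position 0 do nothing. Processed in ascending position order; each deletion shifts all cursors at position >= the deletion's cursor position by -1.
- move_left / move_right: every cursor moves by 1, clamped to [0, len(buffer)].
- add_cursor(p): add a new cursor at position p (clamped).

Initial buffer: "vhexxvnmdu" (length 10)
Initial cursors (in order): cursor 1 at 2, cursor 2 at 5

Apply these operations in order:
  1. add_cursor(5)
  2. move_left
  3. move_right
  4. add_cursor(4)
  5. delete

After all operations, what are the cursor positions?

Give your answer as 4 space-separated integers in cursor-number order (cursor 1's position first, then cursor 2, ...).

Answer: 1 1 1 1

Derivation:
After op 1 (add_cursor(5)): buffer="vhexxvnmdu" (len 10), cursors c1@2 c2@5 c3@5, authorship ..........
After op 2 (move_left): buffer="vhexxvnmdu" (len 10), cursors c1@1 c2@4 c3@4, authorship ..........
After op 3 (move_right): buffer="vhexxvnmdu" (len 10), cursors c1@2 c2@5 c3@5, authorship ..........
After op 4 (add_cursor(4)): buffer="vhexxvnmdu" (len 10), cursors c1@2 c4@4 c2@5 c3@5, authorship ..........
After op 5 (delete): buffer="vvnmdu" (len 6), cursors c1@1 c2@1 c3@1 c4@1, authorship ......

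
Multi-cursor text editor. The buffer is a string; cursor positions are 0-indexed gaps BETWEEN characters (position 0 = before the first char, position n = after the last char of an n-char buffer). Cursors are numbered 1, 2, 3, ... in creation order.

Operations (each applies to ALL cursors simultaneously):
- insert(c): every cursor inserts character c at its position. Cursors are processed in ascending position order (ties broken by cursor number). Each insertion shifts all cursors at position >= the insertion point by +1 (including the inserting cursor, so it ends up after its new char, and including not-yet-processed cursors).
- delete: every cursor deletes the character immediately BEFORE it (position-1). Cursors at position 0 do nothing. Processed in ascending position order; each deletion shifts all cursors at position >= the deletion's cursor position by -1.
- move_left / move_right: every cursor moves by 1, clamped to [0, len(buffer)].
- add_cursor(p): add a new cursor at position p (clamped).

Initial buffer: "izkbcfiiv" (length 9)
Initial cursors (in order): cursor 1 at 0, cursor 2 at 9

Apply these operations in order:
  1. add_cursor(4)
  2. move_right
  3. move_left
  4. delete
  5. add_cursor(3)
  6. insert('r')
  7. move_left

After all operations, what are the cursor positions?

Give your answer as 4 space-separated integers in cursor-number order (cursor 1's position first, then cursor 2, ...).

After op 1 (add_cursor(4)): buffer="izkbcfiiv" (len 9), cursors c1@0 c3@4 c2@9, authorship .........
After op 2 (move_right): buffer="izkbcfiiv" (len 9), cursors c1@1 c3@5 c2@9, authorship .........
After op 3 (move_left): buffer="izkbcfiiv" (len 9), cursors c1@0 c3@4 c2@8, authorship .........
After op 4 (delete): buffer="izkcfiv" (len 7), cursors c1@0 c3@3 c2@6, authorship .......
After op 5 (add_cursor(3)): buffer="izkcfiv" (len 7), cursors c1@0 c3@3 c4@3 c2@6, authorship .......
After op 6 (insert('r')): buffer="rizkrrcfirv" (len 11), cursors c1@1 c3@6 c4@6 c2@10, authorship 1...34...2.
After op 7 (move_left): buffer="rizkrrcfirv" (len 11), cursors c1@0 c3@5 c4@5 c2@9, authorship 1...34...2.

Answer: 0 9 5 5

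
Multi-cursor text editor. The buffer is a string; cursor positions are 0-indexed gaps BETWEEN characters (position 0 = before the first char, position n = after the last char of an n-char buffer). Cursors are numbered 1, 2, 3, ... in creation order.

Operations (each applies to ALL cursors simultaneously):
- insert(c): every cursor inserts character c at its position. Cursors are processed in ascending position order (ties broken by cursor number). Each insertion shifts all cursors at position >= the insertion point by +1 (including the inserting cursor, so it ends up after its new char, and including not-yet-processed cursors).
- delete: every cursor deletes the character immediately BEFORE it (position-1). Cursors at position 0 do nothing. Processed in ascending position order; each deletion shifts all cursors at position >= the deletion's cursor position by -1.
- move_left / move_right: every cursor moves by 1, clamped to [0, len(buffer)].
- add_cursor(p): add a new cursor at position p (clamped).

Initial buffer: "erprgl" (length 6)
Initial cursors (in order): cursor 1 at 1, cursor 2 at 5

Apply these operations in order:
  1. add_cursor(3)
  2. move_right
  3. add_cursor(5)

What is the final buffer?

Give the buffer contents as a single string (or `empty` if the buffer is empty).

After op 1 (add_cursor(3)): buffer="erprgl" (len 6), cursors c1@1 c3@3 c2@5, authorship ......
After op 2 (move_right): buffer="erprgl" (len 6), cursors c1@2 c3@4 c2@6, authorship ......
After op 3 (add_cursor(5)): buffer="erprgl" (len 6), cursors c1@2 c3@4 c4@5 c2@6, authorship ......

Answer: erprgl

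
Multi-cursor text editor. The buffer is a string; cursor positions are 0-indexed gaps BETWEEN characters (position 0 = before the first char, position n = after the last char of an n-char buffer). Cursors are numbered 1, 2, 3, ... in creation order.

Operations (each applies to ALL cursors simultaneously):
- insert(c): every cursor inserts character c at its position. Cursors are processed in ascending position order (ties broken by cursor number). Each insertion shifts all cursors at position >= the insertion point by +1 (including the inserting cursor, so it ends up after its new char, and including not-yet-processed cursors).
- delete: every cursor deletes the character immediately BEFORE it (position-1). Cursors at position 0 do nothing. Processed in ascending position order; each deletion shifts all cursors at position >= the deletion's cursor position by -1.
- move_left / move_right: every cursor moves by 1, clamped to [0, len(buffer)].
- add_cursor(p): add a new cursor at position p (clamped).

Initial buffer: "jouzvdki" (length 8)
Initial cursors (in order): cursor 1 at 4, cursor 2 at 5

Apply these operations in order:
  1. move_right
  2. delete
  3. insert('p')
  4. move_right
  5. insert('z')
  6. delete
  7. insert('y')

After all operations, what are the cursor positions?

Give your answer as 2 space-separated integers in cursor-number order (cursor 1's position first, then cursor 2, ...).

Answer: 9 9

Derivation:
After op 1 (move_right): buffer="jouzvdki" (len 8), cursors c1@5 c2@6, authorship ........
After op 2 (delete): buffer="jouzki" (len 6), cursors c1@4 c2@4, authorship ......
After op 3 (insert('p')): buffer="jouzppki" (len 8), cursors c1@6 c2@6, authorship ....12..
After op 4 (move_right): buffer="jouzppki" (len 8), cursors c1@7 c2@7, authorship ....12..
After op 5 (insert('z')): buffer="jouzppkzzi" (len 10), cursors c1@9 c2@9, authorship ....12.12.
After op 6 (delete): buffer="jouzppki" (len 8), cursors c1@7 c2@7, authorship ....12..
After op 7 (insert('y')): buffer="jouzppkyyi" (len 10), cursors c1@9 c2@9, authorship ....12.12.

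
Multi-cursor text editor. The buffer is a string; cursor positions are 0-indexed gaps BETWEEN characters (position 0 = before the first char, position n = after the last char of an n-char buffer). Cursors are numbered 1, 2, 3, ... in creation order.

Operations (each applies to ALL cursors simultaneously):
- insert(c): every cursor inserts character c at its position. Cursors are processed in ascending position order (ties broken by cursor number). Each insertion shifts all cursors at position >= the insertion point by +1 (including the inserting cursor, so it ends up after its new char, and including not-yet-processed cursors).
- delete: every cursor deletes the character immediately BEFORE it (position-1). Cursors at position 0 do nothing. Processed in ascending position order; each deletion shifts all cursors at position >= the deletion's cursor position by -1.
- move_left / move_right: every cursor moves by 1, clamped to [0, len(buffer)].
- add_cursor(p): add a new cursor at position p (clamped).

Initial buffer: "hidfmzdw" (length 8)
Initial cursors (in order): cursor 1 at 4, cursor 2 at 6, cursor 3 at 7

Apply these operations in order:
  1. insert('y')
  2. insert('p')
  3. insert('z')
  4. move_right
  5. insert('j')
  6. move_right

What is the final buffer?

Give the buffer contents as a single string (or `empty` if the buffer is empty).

Answer: hidfypzmjzypzdjypzwj

Derivation:
After op 1 (insert('y')): buffer="hidfymzydyw" (len 11), cursors c1@5 c2@8 c3@10, authorship ....1..2.3.
After op 2 (insert('p')): buffer="hidfypmzypdypw" (len 14), cursors c1@6 c2@10 c3@13, authorship ....11..22.33.
After op 3 (insert('z')): buffer="hidfypzmzypzdypzw" (len 17), cursors c1@7 c2@12 c3@16, authorship ....111..222.333.
After op 4 (move_right): buffer="hidfypzmzypzdypzw" (len 17), cursors c1@8 c2@13 c3@17, authorship ....111..222.333.
After op 5 (insert('j')): buffer="hidfypzmjzypzdjypzwj" (len 20), cursors c1@9 c2@15 c3@20, authorship ....111.1.222.2333.3
After op 6 (move_right): buffer="hidfypzmjzypzdjypzwj" (len 20), cursors c1@10 c2@16 c3@20, authorship ....111.1.222.2333.3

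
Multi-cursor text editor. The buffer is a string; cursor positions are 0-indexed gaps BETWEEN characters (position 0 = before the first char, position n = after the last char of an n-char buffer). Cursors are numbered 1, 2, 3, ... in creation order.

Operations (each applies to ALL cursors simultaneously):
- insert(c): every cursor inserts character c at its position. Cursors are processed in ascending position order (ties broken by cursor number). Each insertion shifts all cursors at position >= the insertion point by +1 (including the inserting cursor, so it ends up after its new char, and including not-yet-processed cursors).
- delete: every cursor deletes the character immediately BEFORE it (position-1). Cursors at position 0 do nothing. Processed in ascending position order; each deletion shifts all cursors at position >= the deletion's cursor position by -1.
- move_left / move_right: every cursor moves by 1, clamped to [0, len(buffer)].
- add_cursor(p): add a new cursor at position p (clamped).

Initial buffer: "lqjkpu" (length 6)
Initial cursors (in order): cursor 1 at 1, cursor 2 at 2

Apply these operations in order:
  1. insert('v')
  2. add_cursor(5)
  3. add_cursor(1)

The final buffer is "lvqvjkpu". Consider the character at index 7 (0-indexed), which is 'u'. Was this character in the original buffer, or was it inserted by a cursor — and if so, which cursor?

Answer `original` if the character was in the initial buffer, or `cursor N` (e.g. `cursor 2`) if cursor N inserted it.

Answer: original

Derivation:
After op 1 (insert('v')): buffer="lvqvjkpu" (len 8), cursors c1@2 c2@4, authorship .1.2....
After op 2 (add_cursor(5)): buffer="lvqvjkpu" (len 8), cursors c1@2 c2@4 c3@5, authorship .1.2....
After op 3 (add_cursor(1)): buffer="lvqvjkpu" (len 8), cursors c4@1 c1@2 c2@4 c3@5, authorship .1.2....
Authorship (.=original, N=cursor N): . 1 . 2 . . . .
Index 7: author = original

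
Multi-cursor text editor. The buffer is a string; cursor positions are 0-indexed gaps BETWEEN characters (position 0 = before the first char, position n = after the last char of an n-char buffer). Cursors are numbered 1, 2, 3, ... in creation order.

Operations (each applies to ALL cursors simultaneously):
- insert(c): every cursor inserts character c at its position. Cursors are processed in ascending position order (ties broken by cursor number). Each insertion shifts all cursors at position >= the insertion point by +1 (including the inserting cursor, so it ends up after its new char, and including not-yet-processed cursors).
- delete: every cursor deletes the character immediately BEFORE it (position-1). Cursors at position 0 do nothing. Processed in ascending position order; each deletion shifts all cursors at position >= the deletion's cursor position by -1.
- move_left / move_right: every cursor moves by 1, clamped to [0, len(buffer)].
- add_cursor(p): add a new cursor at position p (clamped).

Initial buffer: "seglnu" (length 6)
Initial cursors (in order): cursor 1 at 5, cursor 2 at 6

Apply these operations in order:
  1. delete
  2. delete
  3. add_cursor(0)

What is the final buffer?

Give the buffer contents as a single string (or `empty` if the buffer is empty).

Answer: se

Derivation:
After op 1 (delete): buffer="segl" (len 4), cursors c1@4 c2@4, authorship ....
After op 2 (delete): buffer="se" (len 2), cursors c1@2 c2@2, authorship ..
After op 3 (add_cursor(0)): buffer="se" (len 2), cursors c3@0 c1@2 c2@2, authorship ..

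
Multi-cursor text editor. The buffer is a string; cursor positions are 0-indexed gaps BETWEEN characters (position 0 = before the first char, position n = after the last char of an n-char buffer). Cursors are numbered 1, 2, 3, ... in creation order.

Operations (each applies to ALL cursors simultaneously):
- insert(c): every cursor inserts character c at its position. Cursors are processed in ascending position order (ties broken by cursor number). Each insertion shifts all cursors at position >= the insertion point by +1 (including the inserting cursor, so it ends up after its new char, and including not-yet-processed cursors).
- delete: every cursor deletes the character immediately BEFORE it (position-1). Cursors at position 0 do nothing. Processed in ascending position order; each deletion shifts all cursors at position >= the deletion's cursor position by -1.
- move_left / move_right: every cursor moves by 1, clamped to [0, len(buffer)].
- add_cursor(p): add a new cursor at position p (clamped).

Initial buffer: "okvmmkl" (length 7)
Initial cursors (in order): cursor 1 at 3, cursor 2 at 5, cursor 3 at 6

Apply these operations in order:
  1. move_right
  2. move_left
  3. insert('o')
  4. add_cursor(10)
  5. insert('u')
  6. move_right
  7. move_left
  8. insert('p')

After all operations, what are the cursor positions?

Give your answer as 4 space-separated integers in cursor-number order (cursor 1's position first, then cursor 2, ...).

Answer: 6 11 15 17

Derivation:
After op 1 (move_right): buffer="okvmmkl" (len 7), cursors c1@4 c2@6 c3@7, authorship .......
After op 2 (move_left): buffer="okvmmkl" (len 7), cursors c1@3 c2@5 c3@6, authorship .......
After op 3 (insert('o')): buffer="okvommokol" (len 10), cursors c1@4 c2@7 c3@9, authorship ...1..2.3.
After op 4 (add_cursor(10)): buffer="okvommokol" (len 10), cursors c1@4 c2@7 c3@9 c4@10, authorship ...1..2.3.
After op 5 (insert('u')): buffer="okvoummoukoulu" (len 14), cursors c1@5 c2@9 c3@12 c4@14, authorship ...11..22.33.4
After op 6 (move_right): buffer="okvoummoukoulu" (len 14), cursors c1@6 c2@10 c3@13 c4@14, authorship ...11..22.33.4
After op 7 (move_left): buffer="okvoummoukoulu" (len 14), cursors c1@5 c2@9 c3@12 c4@13, authorship ...11..22.33.4
After op 8 (insert('p')): buffer="okvoupmmoupkouplpu" (len 18), cursors c1@6 c2@11 c3@15 c4@17, authorship ...111..222.333.44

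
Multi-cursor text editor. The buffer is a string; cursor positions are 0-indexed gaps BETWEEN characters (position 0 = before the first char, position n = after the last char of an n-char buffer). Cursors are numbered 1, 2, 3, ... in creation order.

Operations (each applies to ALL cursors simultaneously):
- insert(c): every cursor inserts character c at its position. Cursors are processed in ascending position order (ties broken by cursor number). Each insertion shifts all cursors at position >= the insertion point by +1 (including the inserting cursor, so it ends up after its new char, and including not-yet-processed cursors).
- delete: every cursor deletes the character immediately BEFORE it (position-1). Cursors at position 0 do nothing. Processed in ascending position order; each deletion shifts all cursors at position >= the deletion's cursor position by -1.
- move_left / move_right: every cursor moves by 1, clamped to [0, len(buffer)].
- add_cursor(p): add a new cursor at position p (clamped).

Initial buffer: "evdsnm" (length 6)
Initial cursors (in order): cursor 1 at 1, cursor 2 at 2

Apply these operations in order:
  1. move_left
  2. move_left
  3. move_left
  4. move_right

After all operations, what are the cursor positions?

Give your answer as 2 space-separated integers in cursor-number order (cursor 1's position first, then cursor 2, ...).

After op 1 (move_left): buffer="evdsnm" (len 6), cursors c1@0 c2@1, authorship ......
After op 2 (move_left): buffer="evdsnm" (len 6), cursors c1@0 c2@0, authorship ......
After op 3 (move_left): buffer="evdsnm" (len 6), cursors c1@0 c2@0, authorship ......
After op 4 (move_right): buffer="evdsnm" (len 6), cursors c1@1 c2@1, authorship ......

Answer: 1 1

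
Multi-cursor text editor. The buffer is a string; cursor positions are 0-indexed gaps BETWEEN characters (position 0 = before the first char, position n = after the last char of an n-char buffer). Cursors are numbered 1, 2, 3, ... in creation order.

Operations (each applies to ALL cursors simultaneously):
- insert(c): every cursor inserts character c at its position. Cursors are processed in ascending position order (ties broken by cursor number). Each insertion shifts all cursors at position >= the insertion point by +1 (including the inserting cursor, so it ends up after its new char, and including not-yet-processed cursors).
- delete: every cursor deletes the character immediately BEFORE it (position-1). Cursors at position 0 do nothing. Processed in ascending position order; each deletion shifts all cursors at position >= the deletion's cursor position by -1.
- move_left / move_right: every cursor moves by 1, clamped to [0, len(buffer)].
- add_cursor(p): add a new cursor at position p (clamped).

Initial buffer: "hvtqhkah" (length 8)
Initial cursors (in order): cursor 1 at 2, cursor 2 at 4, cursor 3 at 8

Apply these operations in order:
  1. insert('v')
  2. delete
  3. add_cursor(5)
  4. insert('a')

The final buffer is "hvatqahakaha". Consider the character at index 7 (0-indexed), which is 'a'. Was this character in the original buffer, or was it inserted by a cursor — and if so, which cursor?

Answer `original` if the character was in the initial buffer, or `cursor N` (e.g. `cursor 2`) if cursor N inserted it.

Answer: cursor 4

Derivation:
After op 1 (insert('v')): buffer="hvvtqvhkahv" (len 11), cursors c1@3 c2@6 c3@11, authorship ..1..2....3
After op 2 (delete): buffer="hvtqhkah" (len 8), cursors c1@2 c2@4 c3@8, authorship ........
After op 3 (add_cursor(5)): buffer="hvtqhkah" (len 8), cursors c1@2 c2@4 c4@5 c3@8, authorship ........
After op 4 (insert('a')): buffer="hvatqahakaha" (len 12), cursors c1@3 c2@6 c4@8 c3@12, authorship ..1..2.4...3
Authorship (.=original, N=cursor N): . . 1 . . 2 . 4 . . . 3
Index 7: author = 4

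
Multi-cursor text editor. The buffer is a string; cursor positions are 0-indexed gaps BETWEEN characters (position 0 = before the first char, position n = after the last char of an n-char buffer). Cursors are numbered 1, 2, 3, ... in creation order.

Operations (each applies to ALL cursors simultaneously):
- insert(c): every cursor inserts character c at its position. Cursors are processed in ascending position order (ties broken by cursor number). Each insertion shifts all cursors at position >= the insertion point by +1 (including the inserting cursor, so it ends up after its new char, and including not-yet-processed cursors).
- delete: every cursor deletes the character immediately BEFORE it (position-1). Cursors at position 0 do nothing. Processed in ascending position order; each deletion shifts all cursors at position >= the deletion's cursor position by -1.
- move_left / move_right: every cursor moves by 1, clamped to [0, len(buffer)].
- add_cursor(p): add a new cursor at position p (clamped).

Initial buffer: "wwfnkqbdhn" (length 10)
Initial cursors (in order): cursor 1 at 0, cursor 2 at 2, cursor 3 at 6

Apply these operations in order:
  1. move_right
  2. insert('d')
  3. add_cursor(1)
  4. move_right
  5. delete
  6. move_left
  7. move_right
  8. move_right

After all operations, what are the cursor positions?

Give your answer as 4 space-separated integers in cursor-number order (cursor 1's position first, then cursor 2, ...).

Answer: 2 4 8 2

Derivation:
After op 1 (move_right): buffer="wwfnkqbdhn" (len 10), cursors c1@1 c2@3 c3@7, authorship ..........
After op 2 (insert('d')): buffer="wdwfdnkqbddhn" (len 13), cursors c1@2 c2@5 c3@10, authorship .1..2....3...
After op 3 (add_cursor(1)): buffer="wdwfdnkqbddhn" (len 13), cursors c4@1 c1@2 c2@5 c3@10, authorship .1..2....3...
After op 4 (move_right): buffer="wdwfdnkqbddhn" (len 13), cursors c4@2 c1@3 c2@6 c3@11, authorship .1..2....3...
After op 5 (delete): buffer="wfdkqbdhn" (len 9), cursors c1@1 c4@1 c2@3 c3@7, authorship ..2...3..
After op 6 (move_left): buffer="wfdkqbdhn" (len 9), cursors c1@0 c4@0 c2@2 c3@6, authorship ..2...3..
After op 7 (move_right): buffer="wfdkqbdhn" (len 9), cursors c1@1 c4@1 c2@3 c3@7, authorship ..2...3..
After op 8 (move_right): buffer="wfdkqbdhn" (len 9), cursors c1@2 c4@2 c2@4 c3@8, authorship ..2...3..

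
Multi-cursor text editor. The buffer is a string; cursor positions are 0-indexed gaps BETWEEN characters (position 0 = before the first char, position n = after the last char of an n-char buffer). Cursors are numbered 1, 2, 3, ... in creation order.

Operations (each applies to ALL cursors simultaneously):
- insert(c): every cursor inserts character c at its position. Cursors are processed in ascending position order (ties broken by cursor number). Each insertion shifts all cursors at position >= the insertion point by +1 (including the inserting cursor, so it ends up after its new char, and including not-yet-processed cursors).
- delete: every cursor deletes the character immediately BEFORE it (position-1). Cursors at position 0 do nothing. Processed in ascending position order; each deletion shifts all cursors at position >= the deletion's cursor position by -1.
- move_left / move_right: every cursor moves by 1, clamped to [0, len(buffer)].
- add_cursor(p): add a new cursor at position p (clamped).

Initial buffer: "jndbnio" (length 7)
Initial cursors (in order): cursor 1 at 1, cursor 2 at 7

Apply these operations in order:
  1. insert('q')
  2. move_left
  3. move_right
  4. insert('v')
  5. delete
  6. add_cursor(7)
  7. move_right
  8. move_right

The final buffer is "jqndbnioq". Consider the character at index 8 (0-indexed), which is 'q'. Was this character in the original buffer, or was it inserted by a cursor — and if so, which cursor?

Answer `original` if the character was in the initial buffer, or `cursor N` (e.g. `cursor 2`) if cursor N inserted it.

After op 1 (insert('q')): buffer="jqndbnioq" (len 9), cursors c1@2 c2@9, authorship .1......2
After op 2 (move_left): buffer="jqndbnioq" (len 9), cursors c1@1 c2@8, authorship .1......2
After op 3 (move_right): buffer="jqndbnioq" (len 9), cursors c1@2 c2@9, authorship .1......2
After op 4 (insert('v')): buffer="jqvndbnioqv" (len 11), cursors c1@3 c2@11, authorship .11......22
After op 5 (delete): buffer="jqndbnioq" (len 9), cursors c1@2 c2@9, authorship .1......2
After op 6 (add_cursor(7)): buffer="jqndbnioq" (len 9), cursors c1@2 c3@7 c2@9, authorship .1......2
After op 7 (move_right): buffer="jqndbnioq" (len 9), cursors c1@3 c3@8 c2@9, authorship .1......2
After op 8 (move_right): buffer="jqndbnioq" (len 9), cursors c1@4 c2@9 c3@9, authorship .1......2
Authorship (.=original, N=cursor N): . 1 . . . . . . 2
Index 8: author = 2

Answer: cursor 2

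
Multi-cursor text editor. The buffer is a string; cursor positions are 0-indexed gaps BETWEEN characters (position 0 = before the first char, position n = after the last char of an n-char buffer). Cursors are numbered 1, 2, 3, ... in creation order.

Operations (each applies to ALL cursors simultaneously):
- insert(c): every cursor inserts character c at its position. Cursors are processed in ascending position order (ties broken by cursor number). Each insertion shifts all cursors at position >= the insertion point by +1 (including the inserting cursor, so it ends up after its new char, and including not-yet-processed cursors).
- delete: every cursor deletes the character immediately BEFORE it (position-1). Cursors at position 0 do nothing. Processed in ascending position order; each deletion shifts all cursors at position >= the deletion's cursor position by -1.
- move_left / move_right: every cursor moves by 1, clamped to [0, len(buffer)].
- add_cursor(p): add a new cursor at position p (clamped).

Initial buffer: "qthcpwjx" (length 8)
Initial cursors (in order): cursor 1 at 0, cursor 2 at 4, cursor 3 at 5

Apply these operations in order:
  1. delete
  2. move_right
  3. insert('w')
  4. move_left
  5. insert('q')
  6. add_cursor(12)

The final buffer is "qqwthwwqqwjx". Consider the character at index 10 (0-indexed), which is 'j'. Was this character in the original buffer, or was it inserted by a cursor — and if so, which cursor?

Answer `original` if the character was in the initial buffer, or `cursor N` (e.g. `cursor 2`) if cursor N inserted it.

Answer: original

Derivation:
After op 1 (delete): buffer="qthwjx" (len 6), cursors c1@0 c2@3 c3@3, authorship ......
After op 2 (move_right): buffer="qthwjx" (len 6), cursors c1@1 c2@4 c3@4, authorship ......
After op 3 (insert('w')): buffer="qwthwwwjx" (len 9), cursors c1@2 c2@7 c3@7, authorship .1...23..
After op 4 (move_left): buffer="qwthwwwjx" (len 9), cursors c1@1 c2@6 c3@6, authorship .1...23..
After op 5 (insert('q')): buffer="qqwthwwqqwjx" (len 12), cursors c1@2 c2@9 c3@9, authorship .11...2233..
After op 6 (add_cursor(12)): buffer="qqwthwwqqwjx" (len 12), cursors c1@2 c2@9 c3@9 c4@12, authorship .11...2233..
Authorship (.=original, N=cursor N): . 1 1 . . . 2 2 3 3 . .
Index 10: author = original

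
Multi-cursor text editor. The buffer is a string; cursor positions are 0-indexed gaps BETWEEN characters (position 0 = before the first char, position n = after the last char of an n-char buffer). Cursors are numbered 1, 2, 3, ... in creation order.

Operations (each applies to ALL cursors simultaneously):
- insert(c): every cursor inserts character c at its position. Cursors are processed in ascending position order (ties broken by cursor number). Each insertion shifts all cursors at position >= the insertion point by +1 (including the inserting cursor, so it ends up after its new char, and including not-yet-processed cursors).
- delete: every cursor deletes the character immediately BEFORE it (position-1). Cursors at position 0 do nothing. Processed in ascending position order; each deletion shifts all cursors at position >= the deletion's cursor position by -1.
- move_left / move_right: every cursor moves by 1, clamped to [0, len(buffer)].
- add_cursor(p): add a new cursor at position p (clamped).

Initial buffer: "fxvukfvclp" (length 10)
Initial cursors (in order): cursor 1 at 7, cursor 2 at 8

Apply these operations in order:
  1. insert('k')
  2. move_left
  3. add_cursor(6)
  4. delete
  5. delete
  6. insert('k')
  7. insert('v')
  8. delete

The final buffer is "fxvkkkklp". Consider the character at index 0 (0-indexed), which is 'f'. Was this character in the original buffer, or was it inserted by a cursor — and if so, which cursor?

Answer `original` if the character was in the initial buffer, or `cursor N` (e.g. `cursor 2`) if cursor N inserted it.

After op 1 (insert('k')): buffer="fxvukfvkcklp" (len 12), cursors c1@8 c2@10, authorship .......1.2..
After op 2 (move_left): buffer="fxvukfvkcklp" (len 12), cursors c1@7 c2@9, authorship .......1.2..
After op 3 (add_cursor(6)): buffer="fxvukfvkcklp" (len 12), cursors c3@6 c1@7 c2@9, authorship .......1.2..
After op 4 (delete): buffer="fxvukkklp" (len 9), cursors c1@5 c3@5 c2@6, authorship .....12..
After op 5 (delete): buffer="fxvklp" (len 6), cursors c1@3 c2@3 c3@3, authorship ...2..
After op 6 (insert('k')): buffer="fxvkkkklp" (len 9), cursors c1@6 c2@6 c3@6, authorship ...1232..
After op 7 (insert('v')): buffer="fxvkkkvvvklp" (len 12), cursors c1@9 c2@9 c3@9, authorship ...1231232..
After op 8 (delete): buffer="fxvkkkklp" (len 9), cursors c1@6 c2@6 c3@6, authorship ...1232..
Authorship (.=original, N=cursor N): . . . 1 2 3 2 . .
Index 0: author = original

Answer: original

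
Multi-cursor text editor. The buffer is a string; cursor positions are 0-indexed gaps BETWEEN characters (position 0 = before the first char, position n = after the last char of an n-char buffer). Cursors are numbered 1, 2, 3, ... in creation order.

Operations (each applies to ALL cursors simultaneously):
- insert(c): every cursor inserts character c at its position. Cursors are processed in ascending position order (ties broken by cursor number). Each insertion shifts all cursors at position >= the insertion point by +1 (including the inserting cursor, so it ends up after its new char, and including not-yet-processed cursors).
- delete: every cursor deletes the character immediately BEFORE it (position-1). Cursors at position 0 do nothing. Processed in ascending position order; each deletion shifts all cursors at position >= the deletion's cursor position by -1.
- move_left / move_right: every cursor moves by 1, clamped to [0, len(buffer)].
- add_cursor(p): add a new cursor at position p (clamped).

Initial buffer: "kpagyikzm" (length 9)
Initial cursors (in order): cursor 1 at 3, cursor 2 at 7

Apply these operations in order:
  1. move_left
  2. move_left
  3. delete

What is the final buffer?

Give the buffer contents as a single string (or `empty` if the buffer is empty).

Answer: pagikzm

Derivation:
After op 1 (move_left): buffer="kpagyikzm" (len 9), cursors c1@2 c2@6, authorship .........
After op 2 (move_left): buffer="kpagyikzm" (len 9), cursors c1@1 c2@5, authorship .........
After op 3 (delete): buffer="pagikzm" (len 7), cursors c1@0 c2@3, authorship .......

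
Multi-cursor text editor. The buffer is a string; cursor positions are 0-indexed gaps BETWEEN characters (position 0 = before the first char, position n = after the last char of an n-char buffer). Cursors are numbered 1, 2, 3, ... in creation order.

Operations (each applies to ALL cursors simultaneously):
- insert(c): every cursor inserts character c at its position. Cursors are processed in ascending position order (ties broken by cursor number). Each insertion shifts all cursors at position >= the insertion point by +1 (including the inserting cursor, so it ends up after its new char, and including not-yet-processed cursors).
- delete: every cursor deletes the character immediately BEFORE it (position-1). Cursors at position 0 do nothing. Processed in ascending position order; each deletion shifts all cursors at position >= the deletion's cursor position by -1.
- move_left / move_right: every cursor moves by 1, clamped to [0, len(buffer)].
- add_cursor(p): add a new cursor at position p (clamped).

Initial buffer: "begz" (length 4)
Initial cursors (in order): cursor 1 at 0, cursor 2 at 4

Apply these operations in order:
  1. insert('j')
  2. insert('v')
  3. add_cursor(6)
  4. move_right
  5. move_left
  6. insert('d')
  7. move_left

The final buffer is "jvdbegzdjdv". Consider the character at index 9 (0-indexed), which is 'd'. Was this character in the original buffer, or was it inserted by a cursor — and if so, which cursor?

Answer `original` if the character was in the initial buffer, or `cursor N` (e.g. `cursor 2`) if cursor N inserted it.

After op 1 (insert('j')): buffer="jbegzj" (len 6), cursors c1@1 c2@6, authorship 1....2
After op 2 (insert('v')): buffer="jvbegzjv" (len 8), cursors c1@2 c2@8, authorship 11....22
After op 3 (add_cursor(6)): buffer="jvbegzjv" (len 8), cursors c1@2 c3@6 c2@8, authorship 11....22
After op 4 (move_right): buffer="jvbegzjv" (len 8), cursors c1@3 c3@7 c2@8, authorship 11....22
After op 5 (move_left): buffer="jvbegzjv" (len 8), cursors c1@2 c3@6 c2@7, authorship 11....22
After op 6 (insert('d')): buffer="jvdbegzdjdv" (len 11), cursors c1@3 c3@8 c2@10, authorship 111....3222
After op 7 (move_left): buffer="jvdbegzdjdv" (len 11), cursors c1@2 c3@7 c2@9, authorship 111....3222
Authorship (.=original, N=cursor N): 1 1 1 . . . . 3 2 2 2
Index 9: author = 2

Answer: cursor 2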